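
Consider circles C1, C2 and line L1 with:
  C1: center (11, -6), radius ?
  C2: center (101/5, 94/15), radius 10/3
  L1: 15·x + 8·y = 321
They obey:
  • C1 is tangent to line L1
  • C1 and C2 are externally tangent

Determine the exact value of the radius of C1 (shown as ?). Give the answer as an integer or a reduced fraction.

1. [C1‖L1]  r_C1² − 144 = 0  ⇒  r_C1 = 12 (r>0 drops 1)
2. [ext C1·C2]  r_C1² + (20/3)r_C1 − 224 = 0  ⇒  r_C1 = 12 (r>0 drops 1)

12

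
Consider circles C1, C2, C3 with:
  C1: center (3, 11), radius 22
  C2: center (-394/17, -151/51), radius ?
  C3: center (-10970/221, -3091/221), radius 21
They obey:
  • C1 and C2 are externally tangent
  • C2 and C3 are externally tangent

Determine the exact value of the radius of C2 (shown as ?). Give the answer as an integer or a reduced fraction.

1. [ext C1·C2]  r_C2² + 44r_C2 − 3565/9 = 0  ⇒  r_C2 = 23/3 (r>0 drops 1)
2. [ext C2·C3]  r_C2² + 42r_C2 − 3427/9 = 0  ⇒  r_C2 = 23/3 (r>0 drops 1)

23/3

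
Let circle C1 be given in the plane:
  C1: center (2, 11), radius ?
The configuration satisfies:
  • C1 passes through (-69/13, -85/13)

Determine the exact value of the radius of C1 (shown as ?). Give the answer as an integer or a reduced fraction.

19

1. [C1∋P]  r_C1² − 361 = 0  ⇒  r_C1 = 19 (r>0 drops 1)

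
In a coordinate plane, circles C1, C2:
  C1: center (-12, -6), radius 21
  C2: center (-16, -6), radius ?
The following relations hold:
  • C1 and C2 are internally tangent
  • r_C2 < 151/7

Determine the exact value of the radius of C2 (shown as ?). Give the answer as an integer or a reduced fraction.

17

1. [int C1,C2]  r_C2² − 42r_C2 + 425 = 0  ⇒  r_C2 = 17 or 25
2. given r_C2 < 151/7: keep 17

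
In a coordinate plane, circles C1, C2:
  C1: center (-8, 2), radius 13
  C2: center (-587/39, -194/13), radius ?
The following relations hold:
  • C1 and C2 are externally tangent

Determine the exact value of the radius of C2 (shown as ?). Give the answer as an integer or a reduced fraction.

16/3

1. [ext C1·C2]  r_C2² + 26r_C2 − 1504/9 = 0  ⇒  r_C2 = 16/3 (r>0 drops 1)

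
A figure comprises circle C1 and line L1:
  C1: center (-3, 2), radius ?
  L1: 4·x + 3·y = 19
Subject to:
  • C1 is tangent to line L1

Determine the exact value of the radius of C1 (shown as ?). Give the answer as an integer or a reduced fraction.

5

1. [C1‖L1]  r_C1² − 25 = 0  ⇒  r_C1 = 5 (r>0 drops 1)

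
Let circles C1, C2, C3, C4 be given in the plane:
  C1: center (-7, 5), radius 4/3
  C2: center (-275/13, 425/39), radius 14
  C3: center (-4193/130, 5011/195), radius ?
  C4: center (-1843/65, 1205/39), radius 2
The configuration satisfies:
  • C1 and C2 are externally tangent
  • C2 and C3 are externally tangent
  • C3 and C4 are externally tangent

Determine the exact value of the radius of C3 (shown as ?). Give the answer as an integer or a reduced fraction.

1. [ext C2·C3]  r_C3² + 28r_C3 − 585/4 = 0  ⇒  r_C3 = 9/2 (r>0 drops 1)
2. [ext C3·C4]  r_C3² + 4r_C3 − 153/4 = 0  ⇒  r_C3 = 9/2 (r>0 drops 1)

9/2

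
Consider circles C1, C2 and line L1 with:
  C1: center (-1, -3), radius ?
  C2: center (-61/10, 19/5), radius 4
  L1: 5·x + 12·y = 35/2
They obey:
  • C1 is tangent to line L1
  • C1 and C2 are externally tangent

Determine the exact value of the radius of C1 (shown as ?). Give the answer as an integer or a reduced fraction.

1. [C1‖L1]  r_C1² − 81/4 = 0  ⇒  r_C1 = 9/2 (r>0 drops 1)
2. [ext C1·C2]  r_C1² + 8r_C1 − 225/4 = 0  ⇒  r_C1 = 9/2 (r>0 drops 1)

9/2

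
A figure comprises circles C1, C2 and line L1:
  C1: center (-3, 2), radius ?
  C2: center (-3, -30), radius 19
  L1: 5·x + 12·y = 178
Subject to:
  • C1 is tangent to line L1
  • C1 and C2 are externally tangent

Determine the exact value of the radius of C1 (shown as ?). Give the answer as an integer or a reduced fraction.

13

1. [C1‖L1]  r_C1² − 169 = 0  ⇒  r_C1 = 13 (r>0 drops 1)
2. [ext C1·C2]  r_C1² + 38r_C1 − 663 = 0  ⇒  r_C1 = 13 (r>0 drops 1)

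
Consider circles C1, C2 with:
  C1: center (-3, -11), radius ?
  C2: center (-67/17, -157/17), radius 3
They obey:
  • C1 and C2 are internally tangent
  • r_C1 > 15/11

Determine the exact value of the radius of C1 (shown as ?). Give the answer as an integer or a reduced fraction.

5

1. [int C1,C2]  r_C1² − 6r_C1 + 5 = 0  ⇒  r_C1 = 1 or 5
2. given r_C1 > 15/11: keep 5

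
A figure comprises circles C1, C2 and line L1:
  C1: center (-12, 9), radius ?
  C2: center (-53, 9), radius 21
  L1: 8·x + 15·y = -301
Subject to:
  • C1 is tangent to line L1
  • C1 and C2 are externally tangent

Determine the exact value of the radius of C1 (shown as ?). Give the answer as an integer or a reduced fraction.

20

1. [C1‖L1]  r_C1² − 400 = 0  ⇒  r_C1 = 20 (r>0 drops 1)
2. [ext C1·C2]  r_C1² + 42r_C1 − 1240 = 0  ⇒  r_C1 = 20 (r>0 drops 1)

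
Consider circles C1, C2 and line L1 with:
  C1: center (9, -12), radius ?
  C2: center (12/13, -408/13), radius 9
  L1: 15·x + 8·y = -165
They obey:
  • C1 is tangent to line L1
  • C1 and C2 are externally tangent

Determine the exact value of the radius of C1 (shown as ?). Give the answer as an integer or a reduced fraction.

1. [C1‖L1]  r_C1² − 144 = 0  ⇒  r_C1 = 12 (r>0 drops 1)
2. [ext C1·C2]  r_C1² + 18r_C1 − 360 = 0  ⇒  r_C1 = 12 (r>0 drops 1)

12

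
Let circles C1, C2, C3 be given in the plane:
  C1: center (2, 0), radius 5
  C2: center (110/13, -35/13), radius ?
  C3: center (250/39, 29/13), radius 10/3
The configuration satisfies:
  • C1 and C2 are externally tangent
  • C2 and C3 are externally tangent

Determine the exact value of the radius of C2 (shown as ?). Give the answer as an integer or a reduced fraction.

2

1. [ext C1·C2]  r_C2² + 10r_C2 − 24 = 0  ⇒  r_C2 = 2 (r>0 drops 1)
2. [ext C2·C3]  r_C2² + (20/3)r_C2 − 52/3 = 0  ⇒  r_C2 = 2 (r>0 drops 1)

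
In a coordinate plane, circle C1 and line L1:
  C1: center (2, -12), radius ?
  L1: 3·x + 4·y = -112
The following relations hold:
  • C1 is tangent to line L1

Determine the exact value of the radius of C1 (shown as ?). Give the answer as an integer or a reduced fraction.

1. [C1‖L1]  r_C1² − 196 = 0  ⇒  r_C1 = 14 (r>0 drops 1)

14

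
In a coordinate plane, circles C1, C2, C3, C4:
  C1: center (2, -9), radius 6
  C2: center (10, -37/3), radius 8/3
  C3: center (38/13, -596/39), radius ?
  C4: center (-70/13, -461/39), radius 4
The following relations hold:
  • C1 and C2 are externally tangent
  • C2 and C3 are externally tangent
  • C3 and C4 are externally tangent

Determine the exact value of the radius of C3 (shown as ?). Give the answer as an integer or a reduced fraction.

1. [ext C2·C3]  r_C3² + (16/3)r_C3 − 155/3 = 0  ⇒  r_C3 = 5 (r>0 drops 1)
2. [ext C3·C4]  r_C3² + 8r_C3 − 65 = 0  ⇒  r_C3 = 5 (r>0 drops 1)

5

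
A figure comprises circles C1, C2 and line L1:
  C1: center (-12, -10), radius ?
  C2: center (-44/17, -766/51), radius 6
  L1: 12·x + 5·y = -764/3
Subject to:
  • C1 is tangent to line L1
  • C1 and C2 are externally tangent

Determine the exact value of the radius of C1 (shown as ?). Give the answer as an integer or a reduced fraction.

1. [C1‖L1]  r_C1² − 196/9 = 0  ⇒  r_C1 = 14/3 (r>0 drops 1)
2. [ext C1·C2]  r_C1² + 12r_C1 − 700/9 = 0  ⇒  r_C1 = 14/3 (r>0 drops 1)

14/3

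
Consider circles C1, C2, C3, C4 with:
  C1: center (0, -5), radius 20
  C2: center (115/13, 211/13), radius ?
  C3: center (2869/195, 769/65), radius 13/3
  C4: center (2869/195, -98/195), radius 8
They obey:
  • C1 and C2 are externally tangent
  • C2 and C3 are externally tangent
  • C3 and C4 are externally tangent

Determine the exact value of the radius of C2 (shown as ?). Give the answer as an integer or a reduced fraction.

3

1. [ext C1·C2]  r_C2² + 40r_C2 − 129 = 0  ⇒  r_C2 = 3 (r>0 drops 1)
2. [ext C2·C3]  r_C2² + (26/3)r_C2 − 35 = 0  ⇒  r_C2 = 3 (r>0 drops 1)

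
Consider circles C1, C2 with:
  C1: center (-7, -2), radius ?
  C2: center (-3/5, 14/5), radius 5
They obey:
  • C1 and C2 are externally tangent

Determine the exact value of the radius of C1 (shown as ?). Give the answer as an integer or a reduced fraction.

3

1. [ext C1·C2]  r_C1² + 10r_C1 − 39 = 0  ⇒  r_C1 = 3 (r>0 drops 1)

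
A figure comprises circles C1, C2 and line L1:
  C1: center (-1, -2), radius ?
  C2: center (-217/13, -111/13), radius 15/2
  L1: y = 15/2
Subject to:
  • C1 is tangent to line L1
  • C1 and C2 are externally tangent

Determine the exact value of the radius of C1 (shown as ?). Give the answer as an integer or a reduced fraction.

1. [C1‖L1]  r_C1² − 361/4 = 0  ⇒  r_C1 = 19/2 (r>0 drops 1)
2. [ext C1·C2]  r_C1² + 15r_C1 − 931/4 = 0  ⇒  r_C1 = 19/2 (r>0 drops 1)

19/2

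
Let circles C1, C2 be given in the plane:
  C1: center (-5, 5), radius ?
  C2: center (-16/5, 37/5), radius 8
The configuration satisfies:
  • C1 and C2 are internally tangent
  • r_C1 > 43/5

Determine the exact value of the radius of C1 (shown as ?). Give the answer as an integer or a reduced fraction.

1. [int C1,C2]  r_C1² − 16r_C1 + 55 = 0  ⇒  r_C1 = 5 or 11
2. given r_C1 > 43/5: keep 11

11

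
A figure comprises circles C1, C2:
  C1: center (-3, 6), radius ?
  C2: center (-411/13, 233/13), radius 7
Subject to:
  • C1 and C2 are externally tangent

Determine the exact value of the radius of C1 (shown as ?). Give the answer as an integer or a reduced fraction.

24

1. [ext C1·C2]  r_C1² + 14r_C1 − 912 = 0  ⇒  r_C1 = 24 (r>0 drops 1)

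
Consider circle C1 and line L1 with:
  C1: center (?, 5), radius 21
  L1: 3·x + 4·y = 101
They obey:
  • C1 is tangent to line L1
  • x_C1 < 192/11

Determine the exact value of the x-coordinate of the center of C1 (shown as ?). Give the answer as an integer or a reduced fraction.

1. [C1‖L1]  x_C1² − 54x_C1 − 496 = 0  ⇒  x_C1 = -8 or 62
2. given x_C1 < 192/11: keep -8

-8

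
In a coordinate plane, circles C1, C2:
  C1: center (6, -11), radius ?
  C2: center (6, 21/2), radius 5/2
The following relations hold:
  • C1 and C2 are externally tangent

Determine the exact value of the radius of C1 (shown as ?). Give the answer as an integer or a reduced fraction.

1. [ext C1·C2]  r_C1² + 5r_C1 − 456 = 0  ⇒  r_C1 = 19 (r>0 drops 1)

19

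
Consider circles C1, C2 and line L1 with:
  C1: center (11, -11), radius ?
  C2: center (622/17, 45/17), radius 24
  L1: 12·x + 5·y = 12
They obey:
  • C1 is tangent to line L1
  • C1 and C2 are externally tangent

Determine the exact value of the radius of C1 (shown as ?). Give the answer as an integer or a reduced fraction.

1. [C1‖L1]  r_C1² − 25 = 0  ⇒  r_C1 = 5 (r>0 drops 1)
2. [ext C1·C2]  r_C1² + 48r_C1 − 265 = 0  ⇒  r_C1 = 5 (r>0 drops 1)

5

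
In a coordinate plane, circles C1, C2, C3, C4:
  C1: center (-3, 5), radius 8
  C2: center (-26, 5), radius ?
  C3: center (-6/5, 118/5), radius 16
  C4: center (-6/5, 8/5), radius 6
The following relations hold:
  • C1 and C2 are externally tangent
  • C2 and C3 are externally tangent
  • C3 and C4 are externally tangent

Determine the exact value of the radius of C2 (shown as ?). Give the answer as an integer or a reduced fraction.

1. [ext C1·C2]  r_C2² + 16r_C2 − 465 = 0  ⇒  r_C2 = 15 (r>0 drops 1)
2. [ext C2·C3]  r_C2² + 32r_C2 − 705 = 0  ⇒  r_C2 = 15 (r>0 drops 1)

15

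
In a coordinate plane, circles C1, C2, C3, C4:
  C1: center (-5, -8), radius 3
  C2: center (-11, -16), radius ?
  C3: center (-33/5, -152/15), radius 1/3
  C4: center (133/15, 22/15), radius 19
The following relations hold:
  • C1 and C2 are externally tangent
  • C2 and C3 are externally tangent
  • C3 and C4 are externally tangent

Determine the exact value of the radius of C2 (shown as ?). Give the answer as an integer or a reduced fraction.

7

1. [ext C1·C2]  r_C2² + 6r_C2 − 91 = 0  ⇒  r_C2 = 7 (r>0 drops 1)
2. [ext C2·C3]  r_C2² + (2/3)r_C2 − 161/3 = 0  ⇒  r_C2 = 7 (r>0 drops 1)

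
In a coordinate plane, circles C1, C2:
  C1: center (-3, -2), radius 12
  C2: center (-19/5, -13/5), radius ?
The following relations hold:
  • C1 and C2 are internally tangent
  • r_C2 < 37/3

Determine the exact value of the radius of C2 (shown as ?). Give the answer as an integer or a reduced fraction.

11

1. [int C1,C2]  r_C2² − 24r_C2 + 143 = 0  ⇒  r_C2 = 11 or 13
2. given r_C2 < 37/3: keep 11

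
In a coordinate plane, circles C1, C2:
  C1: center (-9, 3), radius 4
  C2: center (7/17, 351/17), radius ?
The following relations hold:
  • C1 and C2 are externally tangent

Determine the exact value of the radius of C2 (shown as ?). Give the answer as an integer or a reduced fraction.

16

1. [ext C1·C2]  r_C2² + 8r_C2 − 384 = 0  ⇒  r_C2 = 16 (r>0 drops 1)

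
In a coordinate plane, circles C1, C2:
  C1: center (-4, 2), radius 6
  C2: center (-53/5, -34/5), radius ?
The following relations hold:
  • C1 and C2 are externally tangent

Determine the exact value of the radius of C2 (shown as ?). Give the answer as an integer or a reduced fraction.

5

1. [ext C1·C2]  r_C2² + 12r_C2 − 85 = 0  ⇒  r_C2 = 5 (r>0 drops 1)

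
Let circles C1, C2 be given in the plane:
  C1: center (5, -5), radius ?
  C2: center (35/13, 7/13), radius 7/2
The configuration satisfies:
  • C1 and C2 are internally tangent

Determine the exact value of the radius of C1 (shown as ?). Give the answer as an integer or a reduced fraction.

19/2

1. [int C1,C2]  r_C1² − 7r_C1 − 95/4 = 0  ⇒  r_C1 = 19/2 (r>0 drops 1)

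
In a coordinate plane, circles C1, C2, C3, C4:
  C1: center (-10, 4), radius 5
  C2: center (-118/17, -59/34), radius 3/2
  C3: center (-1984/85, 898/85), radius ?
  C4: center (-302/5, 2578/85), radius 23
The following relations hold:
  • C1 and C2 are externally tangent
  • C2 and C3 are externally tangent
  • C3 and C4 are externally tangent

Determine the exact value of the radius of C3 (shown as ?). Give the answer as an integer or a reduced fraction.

1. [ext C2·C3]  r_C3² + 3r_C3 − 418 = 0  ⇒  r_C3 = 19 (r>0 drops 1)
2. [ext C3·C4]  r_C3² + 46r_C3 − 1235 = 0  ⇒  r_C3 = 19 (r>0 drops 1)

19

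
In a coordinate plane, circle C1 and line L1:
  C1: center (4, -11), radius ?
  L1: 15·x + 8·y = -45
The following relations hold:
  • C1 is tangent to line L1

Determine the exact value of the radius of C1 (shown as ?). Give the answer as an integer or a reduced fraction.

1. [C1‖L1]  r_C1² − 1 = 0  ⇒  r_C1 = 1 (r>0 drops 1)

1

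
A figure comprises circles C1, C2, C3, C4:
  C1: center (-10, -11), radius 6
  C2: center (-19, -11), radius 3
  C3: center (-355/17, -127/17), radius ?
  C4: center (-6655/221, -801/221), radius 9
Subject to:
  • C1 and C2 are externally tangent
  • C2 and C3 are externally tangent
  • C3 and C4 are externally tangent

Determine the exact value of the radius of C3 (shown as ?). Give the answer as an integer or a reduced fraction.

1. [ext C2·C3]  r_C3² + 6r_C3 − 7 = 0  ⇒  r_C3 = 1 (r>0 drops 1)
2. [ext C3·C4]  r_C3² + 18r_C3 − 19 = 0  ⇒  r_C3 = 1 (r>0 drops 1)

1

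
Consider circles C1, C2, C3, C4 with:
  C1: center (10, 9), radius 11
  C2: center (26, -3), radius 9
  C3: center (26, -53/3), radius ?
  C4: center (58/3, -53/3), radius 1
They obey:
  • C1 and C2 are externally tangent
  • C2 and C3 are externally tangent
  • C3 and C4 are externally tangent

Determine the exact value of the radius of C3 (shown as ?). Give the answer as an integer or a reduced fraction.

17/3

1. [ext C2·C3]  r_C3² + 18r_C3 − 1207/9 = 0  ⇒  r_C3 = 17/3 (r>0 drops 1)
2. [ext C3·C4]  r_C3² + 2r_C3 − 391/9 = 0  ⇒  r_C3 = 17/3 (r>0 drops 1)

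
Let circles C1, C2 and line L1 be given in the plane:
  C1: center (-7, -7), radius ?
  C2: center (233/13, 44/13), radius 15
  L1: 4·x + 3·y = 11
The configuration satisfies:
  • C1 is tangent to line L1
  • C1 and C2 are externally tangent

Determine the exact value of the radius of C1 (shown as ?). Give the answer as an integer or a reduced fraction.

1. [C1‖L1]  r_C1² − 144 = 0  ⇒  r_C1 = 12 (r>0 drops 1)
2. [ext C1·C2]  r_C1² + 30r_C1 − 504 = 0  ⇒  r_C1 = 12 (r>0 drops 1)

12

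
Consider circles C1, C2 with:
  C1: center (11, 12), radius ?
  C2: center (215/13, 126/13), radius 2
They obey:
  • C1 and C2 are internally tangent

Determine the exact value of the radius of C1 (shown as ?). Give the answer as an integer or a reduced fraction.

1. [int C1,C2]  r_C1² − 4r_C1 − 32 = 0  ⇒  r_C1 = 8 (r>0 drops 1)

8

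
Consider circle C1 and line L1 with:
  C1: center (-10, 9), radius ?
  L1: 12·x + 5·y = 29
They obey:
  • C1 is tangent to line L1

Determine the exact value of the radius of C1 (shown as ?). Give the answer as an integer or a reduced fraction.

8

1. [C1‖L1]  r_C1² − 64 = 0  ⇒  r_C1 = 8 (r>0 drops 1)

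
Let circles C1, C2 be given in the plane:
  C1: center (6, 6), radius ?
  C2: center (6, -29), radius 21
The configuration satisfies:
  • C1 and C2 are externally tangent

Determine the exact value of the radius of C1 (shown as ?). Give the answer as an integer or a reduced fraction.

1. [ext C1·C2]  r_C1² + 42r_C1 − 784 = 0  ⇒  r_C1 = 14 (r>0 drops 1)

14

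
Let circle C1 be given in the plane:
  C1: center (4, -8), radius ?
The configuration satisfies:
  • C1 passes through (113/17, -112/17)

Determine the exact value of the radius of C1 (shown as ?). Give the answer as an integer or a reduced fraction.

1. [C1∋P]  r_C1² − 9 = 0  ⇒  r_C1 = 3 (r>0 drops 1)

3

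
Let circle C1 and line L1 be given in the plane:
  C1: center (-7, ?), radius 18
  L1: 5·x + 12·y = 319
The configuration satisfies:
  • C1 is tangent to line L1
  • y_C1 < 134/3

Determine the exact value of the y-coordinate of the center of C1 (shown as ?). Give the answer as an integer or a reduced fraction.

1. [C1‖L1]  y_C1² − 59y_C1 + 490 = 0  ⇒  y_C1 = 10 or 49
2. given y_C1 < 134/3: keep 10

10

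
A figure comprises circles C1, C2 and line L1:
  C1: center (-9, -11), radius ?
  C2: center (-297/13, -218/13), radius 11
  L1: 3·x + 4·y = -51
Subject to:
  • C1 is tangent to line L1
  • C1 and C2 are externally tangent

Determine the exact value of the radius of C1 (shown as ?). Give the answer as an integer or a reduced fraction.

1. [C1‖L1]  r_C1² − 16 = 0  ⇒  r_C1 = 4 (r>0 drops 1)
2. [ext C1·C2]  r_C1² + 22r_C1 − 104 = 0  ⇒  r_C1 = 4 (r>0 drops 1)

4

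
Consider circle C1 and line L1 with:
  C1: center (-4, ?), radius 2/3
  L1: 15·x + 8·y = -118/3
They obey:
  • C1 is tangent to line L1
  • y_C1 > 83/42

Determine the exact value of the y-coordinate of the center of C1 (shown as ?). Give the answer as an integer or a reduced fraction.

4

1. [C1‖L1]  y_C1² − (31/6)y_C1 + 14/3 = 0  ⇒  y_C1 = 7/6 or 4
2. given y_C1 > 83/42: keep 4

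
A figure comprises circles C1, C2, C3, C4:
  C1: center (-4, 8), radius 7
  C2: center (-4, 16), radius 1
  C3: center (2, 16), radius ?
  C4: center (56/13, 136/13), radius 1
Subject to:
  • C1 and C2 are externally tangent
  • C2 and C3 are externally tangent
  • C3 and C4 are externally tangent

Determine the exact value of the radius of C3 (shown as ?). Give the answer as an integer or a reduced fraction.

1. [ext C2·C3]  r_C3² + 2r_C3 − 35 = 0  ⇒  r_C3 = 5 (r>0 drops 1)
2. [ext C3·C4]  r_C3² + 2r_C3 − 35 = 0  ⇒  r_C3 = 5 (r>0 drops 1)

5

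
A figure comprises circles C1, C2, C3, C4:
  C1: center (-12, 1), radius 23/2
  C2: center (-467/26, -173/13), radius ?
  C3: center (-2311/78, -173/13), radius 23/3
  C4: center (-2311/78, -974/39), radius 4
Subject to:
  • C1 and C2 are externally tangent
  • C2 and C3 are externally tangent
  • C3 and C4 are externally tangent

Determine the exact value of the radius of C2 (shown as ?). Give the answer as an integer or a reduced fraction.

1. [ext C1·C2]  r_C2² + 23r_C2 − 108 = 0  ⇒  r_C2 = 4 (r>0 drops 1)
2. [ext C2·C3]  r_C2² + (46/3)r_C2 − 232/3 = 0  ⇒  r_C2 = 4 (r>0 drops 1)

4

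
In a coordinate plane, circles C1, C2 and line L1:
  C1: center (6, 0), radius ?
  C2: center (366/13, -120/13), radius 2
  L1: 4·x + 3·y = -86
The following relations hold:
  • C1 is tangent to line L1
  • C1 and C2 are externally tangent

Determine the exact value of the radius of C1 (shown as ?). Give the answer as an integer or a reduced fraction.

1. [C1‖L1]  r_C1² − 484 = 0  ⇒  r_C1 = 22 (r>0 drops 1)
2. [ext C1·C2]  r_C1² + 4r_C1 − 572 = 0  ⇒  r_C1 = 22 (r>0 drops 1)

22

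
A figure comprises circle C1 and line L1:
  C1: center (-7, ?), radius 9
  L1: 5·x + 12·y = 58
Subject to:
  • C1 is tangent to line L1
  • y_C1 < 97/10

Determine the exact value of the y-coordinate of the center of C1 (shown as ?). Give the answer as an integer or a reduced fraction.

1. [C1‖L1]  y_C1² − (31/2)y_C1 − 35 = 0  ⇒  y_C1 = -2 or 35/2
2. given y_C1 < 97/10: keep -2

-2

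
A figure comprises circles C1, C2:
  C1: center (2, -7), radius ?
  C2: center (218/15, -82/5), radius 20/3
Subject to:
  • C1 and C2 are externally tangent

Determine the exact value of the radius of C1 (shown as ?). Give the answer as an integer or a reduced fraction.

9

1. [ext C1·C2]  r_C1² + (40/3)r_C1 − 201 = 0  ⇒  r_C1 = 9 (r>0 drops 1)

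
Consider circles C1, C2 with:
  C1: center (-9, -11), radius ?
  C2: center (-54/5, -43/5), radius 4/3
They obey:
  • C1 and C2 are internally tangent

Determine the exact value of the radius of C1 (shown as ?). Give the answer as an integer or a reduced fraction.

13/3

1. [int C1,C2]  r_C1² − (8/3)r_C1 − 65/9 = 0  ⇒  r_C1 = 13/3 (r>0 drops 1)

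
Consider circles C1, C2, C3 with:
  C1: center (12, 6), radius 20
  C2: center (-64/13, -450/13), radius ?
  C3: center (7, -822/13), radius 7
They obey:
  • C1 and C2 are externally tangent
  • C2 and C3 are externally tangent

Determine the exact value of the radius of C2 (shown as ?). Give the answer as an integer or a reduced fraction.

1. [ext C1·C2]  r_C2² + 40r_C2 − 1536 = 0  ⇒  r_C2 = 24 (r>0 drops 1)
2. [ext C2·C3]  r_C2² + 14r_C2 − 912 = 0  ⇒  r_C2 = 24 (r>0 drops 1)

24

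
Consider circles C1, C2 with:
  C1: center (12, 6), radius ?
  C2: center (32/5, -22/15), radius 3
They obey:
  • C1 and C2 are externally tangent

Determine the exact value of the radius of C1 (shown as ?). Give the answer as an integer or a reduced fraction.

19/3

1. [ext C1·C2]  r_C1² + 6r_C1 − 703/9 = 0  ⇒  r_C1 = 19/3 (r>0 drops 1)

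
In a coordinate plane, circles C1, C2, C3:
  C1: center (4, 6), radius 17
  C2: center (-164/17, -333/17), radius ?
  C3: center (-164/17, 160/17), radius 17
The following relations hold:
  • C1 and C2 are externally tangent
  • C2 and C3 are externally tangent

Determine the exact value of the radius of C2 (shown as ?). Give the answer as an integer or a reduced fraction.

1. [ext C1·C2]  r_C2² + 34r_C2 − 552 = 0  ⇒  r_C2 = 12 (r>0 drops 1)
2. [ext C2·C3]  r_C2² + 34r_C2 − 552 = 0  ⇒  r_C2 = 12 (r>0 drops 1)

12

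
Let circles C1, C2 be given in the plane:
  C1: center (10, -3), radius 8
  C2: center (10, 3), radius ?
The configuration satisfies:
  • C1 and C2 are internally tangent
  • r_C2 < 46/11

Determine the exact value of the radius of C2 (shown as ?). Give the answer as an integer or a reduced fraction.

2

1. [int C1,C2]  r_C2² − 16r_C2 + 28 = 0  ⇒  r_C2 = 2 or 14
2. given r_C2 < 46/11: keep 2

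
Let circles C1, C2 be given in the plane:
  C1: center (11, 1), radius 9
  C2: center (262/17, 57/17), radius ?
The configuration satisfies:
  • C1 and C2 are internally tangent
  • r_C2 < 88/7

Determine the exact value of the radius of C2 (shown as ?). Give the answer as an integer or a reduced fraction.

4

1. [int C1,C2]  r_C2² − 18r_C2 + 56 = 0  ⇒  r_C2 = 4 or 14
2. given r_C2 < 88/7: keep 4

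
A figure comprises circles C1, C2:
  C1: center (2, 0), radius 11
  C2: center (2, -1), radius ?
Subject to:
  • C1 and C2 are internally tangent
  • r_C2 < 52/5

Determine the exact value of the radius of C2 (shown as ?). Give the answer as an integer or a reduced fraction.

1. [int C1,C2]  r_C2² − 22r_C2 + 120 = 0  ⇒  r_C2 = 10 or 12
2. given r_C2 < 52/5: keep 10

10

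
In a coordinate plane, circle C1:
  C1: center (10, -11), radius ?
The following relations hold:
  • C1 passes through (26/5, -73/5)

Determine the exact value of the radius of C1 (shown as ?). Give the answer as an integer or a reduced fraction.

1. [C1∋P]  r_C1² − 36 = 0  ⇒  r_C1 = 6 (r>0 drops 1)

6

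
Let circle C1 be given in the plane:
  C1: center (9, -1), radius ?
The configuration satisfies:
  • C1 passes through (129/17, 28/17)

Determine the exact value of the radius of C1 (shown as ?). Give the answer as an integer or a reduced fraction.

3

1. [C1∋P]  r_C1² − 9 = 0  ⇒  r_C1 = 3 (r>0 drops 1)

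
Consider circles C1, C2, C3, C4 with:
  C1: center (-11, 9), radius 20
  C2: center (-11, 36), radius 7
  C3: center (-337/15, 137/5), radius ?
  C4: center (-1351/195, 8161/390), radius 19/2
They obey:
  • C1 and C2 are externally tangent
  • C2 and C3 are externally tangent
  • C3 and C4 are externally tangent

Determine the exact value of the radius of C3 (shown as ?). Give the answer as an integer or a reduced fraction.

1. [ext C2·C3]  r_C3² + 14r_C3 − 1408/9 = 0  ⇒  r_C3 = 22/3 (r>0 drops 1)
2. [ext C3·C4]  r_C3² + 19r_C3 − 1738/9 = 0  ⇒  r_C3 = 22/3 (r>0 drops 1)

22/3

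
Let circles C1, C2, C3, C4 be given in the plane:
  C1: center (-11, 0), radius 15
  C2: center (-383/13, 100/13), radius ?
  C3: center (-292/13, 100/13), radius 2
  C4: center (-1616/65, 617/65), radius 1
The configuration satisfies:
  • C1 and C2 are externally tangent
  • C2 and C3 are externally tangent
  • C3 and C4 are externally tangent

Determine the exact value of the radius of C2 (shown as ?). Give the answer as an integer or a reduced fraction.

1. [ext C1·C2]  r_C2² + 30r_C2 − 175 = 0  ⇒  r_C2 = 5 (r>0 drops 1)
2. [ext C2·C3]  r_C2² + 4r_C2 − 45 = 0  ⇒  r_C2 = 5 (r>0 drops 1)

5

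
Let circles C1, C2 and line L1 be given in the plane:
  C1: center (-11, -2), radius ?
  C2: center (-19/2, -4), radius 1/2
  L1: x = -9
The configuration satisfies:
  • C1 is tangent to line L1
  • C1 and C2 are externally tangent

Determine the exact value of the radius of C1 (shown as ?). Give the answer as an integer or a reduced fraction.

2

1. [C1‖L1]  r_C1² − 4 = 0  ⇒  r_C1 = 2 (r>0 drops 1)
2. [ext C1·C2]  r_C1² + 1r_C1 − 6 = 0  ⇒  r_C1 = 2 (r>0 drops 1)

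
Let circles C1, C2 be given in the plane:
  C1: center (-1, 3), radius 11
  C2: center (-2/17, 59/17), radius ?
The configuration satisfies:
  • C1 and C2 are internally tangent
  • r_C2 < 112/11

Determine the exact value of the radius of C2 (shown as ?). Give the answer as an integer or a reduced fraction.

1. [int C1,C2]  r_C2² − 22r_C2 + 120 = 0  ⇒  r_C2 = 10 or 12
2. given r_C2 < 112/11: keep 10

10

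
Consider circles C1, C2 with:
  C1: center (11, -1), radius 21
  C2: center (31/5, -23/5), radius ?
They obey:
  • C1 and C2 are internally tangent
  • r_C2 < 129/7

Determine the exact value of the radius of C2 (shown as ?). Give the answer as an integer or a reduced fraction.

15

1. [int C1,C2]  r_C2² − 42r_C2 + 405 = 0  ⇒  r_C2 = 15 or 27
2. given r_C2 < 129/7: keep 15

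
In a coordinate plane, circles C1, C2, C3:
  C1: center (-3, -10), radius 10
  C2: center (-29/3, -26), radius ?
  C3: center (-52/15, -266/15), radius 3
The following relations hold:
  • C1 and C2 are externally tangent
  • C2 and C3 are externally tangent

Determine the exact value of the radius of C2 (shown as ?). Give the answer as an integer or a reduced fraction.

1. [ext C1·C2]  r_C2² + 20r_C2 − 1804/9 = 0  ⇒  r_C2 = 22/3 (r>0 drops 1)
2. [ext C2·C3]  r_C2² + 6r_C2 − 880/9 = 0  ⇒  r_C2 = 22/3 (r>0 drops 1)

22/3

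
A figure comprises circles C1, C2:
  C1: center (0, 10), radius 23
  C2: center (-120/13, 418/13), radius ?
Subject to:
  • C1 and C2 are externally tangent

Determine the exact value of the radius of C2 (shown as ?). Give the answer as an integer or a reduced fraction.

1

1. [ext C1·C2]  r_C2² + 46r_C2 − 47 = 0  ⇒  r_C2 = 1 (r>0 drops 1)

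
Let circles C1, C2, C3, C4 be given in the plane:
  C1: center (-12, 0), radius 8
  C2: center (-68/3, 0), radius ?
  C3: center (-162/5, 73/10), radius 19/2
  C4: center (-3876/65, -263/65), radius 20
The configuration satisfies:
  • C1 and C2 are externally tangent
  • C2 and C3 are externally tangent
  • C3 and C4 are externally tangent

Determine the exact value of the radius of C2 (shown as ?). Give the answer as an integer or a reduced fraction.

1. [ext C1·C2]  r_C2² + 16r_C2 − 448/9 = 0  ⇒  r_C2 = 8/3 (r>0 drops 1)
2. [ext C2·C3]  r_C2² + 19r_C2 − 520/9 = 0  ⇒  r_C2 = 8/3 (r>0 drops 1)

8/3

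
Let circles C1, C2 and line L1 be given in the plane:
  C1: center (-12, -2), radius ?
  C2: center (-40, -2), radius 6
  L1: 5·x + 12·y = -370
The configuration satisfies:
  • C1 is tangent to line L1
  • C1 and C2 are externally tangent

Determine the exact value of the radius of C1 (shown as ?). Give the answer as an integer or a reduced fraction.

1. [C1‖L1]  r_C1² − 484 = 0  ⇒  r_C1 = 22 (r>0 drops 1)
2. [ext C1·C2]  r_C1² + 12r_C1 − 748 = 0  ⇒  r_C1 = 22 (r>0 drops 1)

22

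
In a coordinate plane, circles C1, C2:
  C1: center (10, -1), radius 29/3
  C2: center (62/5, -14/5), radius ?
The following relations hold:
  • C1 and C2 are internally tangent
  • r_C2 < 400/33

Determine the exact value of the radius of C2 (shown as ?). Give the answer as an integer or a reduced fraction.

20/3

1. [int C1,C2]  r_C2² − (58/3)r_C2 + 760/9 = 0  ⇒  r_C2 = 20/3 or 38/3
2. given r_C2 < 400/33: keep 20/3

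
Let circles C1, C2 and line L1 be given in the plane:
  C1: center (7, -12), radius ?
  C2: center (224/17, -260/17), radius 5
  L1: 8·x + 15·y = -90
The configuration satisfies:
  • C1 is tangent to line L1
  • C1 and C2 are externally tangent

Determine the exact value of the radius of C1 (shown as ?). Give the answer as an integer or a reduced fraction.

2

1. [C1‖L1]  r_C1² − 4 = 0  ⇒  r_C1 = 2 (r>0 drops 1)
2. [ext C1·C2]  r_C1² + 10r_C1 − 24 = 0  ⇒  r_C1 = 2 (r>0 drops 1)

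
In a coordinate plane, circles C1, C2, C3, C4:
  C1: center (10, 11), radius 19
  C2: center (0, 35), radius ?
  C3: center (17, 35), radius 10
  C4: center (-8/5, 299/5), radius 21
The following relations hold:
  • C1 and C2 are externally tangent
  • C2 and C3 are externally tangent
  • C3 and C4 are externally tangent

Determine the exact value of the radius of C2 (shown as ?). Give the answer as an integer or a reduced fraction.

1. [ext C1·C2]  r_C2² + 38r_C2 − 315 = 0  ⇒  r_C2 = 7 (r>0 drops 1)
2. [ext C2·C3]  r_C2² + 20r_C2 − 189 = 0  ⇒  r_C2 = 7 (r>0 drops 1)

7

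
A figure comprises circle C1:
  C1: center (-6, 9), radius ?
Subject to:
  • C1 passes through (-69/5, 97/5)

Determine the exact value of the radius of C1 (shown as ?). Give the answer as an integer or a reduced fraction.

1. [C1∋P]  r_C1² − 169 = 0  ⇒  r_C1 = 13 (r>0 drops 1)

13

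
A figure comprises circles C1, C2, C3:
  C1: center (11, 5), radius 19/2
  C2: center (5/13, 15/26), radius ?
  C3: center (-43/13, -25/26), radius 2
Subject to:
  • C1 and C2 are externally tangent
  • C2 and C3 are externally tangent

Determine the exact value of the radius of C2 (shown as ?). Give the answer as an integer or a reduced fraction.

1. [ext C1·C2]  r_C2² + 19r_C2 − 42 = 0  ⇒  r_C2 = 2 (r>0 drops 1)
2. [ext C2·C3]  r_C2² + 4r_C2 − 12 = 0  ⇒  r_C2 = 2 (r>0 drops 1)

2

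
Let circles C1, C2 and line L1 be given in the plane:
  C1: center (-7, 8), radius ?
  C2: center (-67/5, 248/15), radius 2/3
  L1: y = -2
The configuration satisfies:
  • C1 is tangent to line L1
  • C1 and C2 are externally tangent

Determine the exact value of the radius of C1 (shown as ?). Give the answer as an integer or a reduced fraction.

1. [C1‖L1]  r_C1² − 100 = 0  ⇒  r_C1 = 10 (r>0 drops 1)
2. [ext C1·C2]  r_C1² + (4/3)r_C1 − 340/3 = 0  ⇒  r_C1 = 10 (r>0 drops 1)

10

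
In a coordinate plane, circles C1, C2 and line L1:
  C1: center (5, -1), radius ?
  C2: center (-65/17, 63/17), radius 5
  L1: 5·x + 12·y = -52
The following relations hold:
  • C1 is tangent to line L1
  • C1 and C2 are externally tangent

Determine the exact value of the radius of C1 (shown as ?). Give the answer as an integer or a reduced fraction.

5

1. [C1‖L1]  r_C1² − 25 = 0  ⇒  r_C1 = 5 (r>0 drops 1)
2. [ext C1·C2]  r_C1² + 10r_C1 − 75 = 0  ⇒  r_C1 = 5 (r>0 drops 1)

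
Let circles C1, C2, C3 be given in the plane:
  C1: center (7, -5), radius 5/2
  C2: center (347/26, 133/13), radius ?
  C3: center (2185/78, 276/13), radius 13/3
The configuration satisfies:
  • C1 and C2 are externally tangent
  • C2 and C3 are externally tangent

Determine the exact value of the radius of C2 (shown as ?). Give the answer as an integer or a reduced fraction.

14

1. [ext C1·C2]  r_C2² + 5r_C2 − 266 = 0  ⇒  r_C2 = 14 (r>0 drops 1)
2. [ext C2·C3]  r_C2² + (26/3)r_C2 − 952/3 = 0  ⇒  r_C2 = 14 (r>0 drops 1)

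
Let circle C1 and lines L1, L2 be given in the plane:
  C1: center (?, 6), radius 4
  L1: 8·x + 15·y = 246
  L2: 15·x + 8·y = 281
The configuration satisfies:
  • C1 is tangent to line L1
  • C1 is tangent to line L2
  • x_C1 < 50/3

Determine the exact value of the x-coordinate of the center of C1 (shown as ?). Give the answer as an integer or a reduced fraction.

11

1. [C1‖L1]  x_C1² − 39x_C1 + 308 = 0  ⇒  x_C1 = 11 or 28
2. [C1‖L2]  x_C1² − (466/15)x_C1 + 3311/15 = 0  ⇒  x_C1 = 11 or 301/15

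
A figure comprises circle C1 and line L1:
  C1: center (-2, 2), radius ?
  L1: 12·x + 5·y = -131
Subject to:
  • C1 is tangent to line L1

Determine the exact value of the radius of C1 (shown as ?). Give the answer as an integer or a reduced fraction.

1. [C1‖L1]  r_C1² − 81 = 0  ⇒  r_C1 = 9 (r>0 drops 1)

9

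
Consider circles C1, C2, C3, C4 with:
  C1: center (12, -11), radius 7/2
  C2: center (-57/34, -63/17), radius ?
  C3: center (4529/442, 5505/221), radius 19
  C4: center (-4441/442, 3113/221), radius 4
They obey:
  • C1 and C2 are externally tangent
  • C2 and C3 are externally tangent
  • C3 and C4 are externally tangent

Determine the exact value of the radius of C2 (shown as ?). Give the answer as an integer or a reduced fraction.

12

1. [ext C1·C2]  r_C2² + 7r_C2 − 228 = 0  ⇒  r_C2 = 12 (r>0 drops 1)
2. [ext C2·C3]  r_C2² + 38r_C2 − 600 = 0  ⇒  r_C2 = 12 (r>0 drops 1)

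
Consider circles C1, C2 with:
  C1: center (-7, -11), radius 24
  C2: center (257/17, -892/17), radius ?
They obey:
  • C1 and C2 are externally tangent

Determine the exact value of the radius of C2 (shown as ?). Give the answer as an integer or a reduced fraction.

1. [ext C1·C2]  r_C2² + 48r_C2 − 1633 = 0  ⇒  r_C2 = 23 (r>0 drops 1)

23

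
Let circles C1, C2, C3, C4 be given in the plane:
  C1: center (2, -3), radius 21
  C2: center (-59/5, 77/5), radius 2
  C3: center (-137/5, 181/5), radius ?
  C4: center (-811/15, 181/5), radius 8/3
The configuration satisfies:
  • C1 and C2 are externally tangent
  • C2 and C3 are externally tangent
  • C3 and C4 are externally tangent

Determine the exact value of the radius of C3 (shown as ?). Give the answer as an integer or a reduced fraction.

1. [ext C2·C3]  r_C3² + 4r_C3 − 672 = 0  ⇒  r_C3 = 24 (r>0 drops 1)
2. [ext C3·C4]  r_C3² + (16/3)r_C3 − 704 = 0  ⇒  r_C3 = 24 (r>0 drops 1)

24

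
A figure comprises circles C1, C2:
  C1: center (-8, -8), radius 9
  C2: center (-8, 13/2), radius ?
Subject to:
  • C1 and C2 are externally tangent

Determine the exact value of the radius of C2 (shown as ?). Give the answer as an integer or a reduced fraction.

11/2

1. [ext C1·C2]  r_C2² + 18r_C2 − 517/4 = 0  ⇒  r_C2 = 11/2 (r>0 drops 1)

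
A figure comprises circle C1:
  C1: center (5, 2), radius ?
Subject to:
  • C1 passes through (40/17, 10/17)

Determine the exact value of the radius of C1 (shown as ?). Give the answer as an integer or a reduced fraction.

3

1. [C1∋P]  r_C1² − 9 = 0  ⇒  r_C1 = 3 (r>0 drops 1)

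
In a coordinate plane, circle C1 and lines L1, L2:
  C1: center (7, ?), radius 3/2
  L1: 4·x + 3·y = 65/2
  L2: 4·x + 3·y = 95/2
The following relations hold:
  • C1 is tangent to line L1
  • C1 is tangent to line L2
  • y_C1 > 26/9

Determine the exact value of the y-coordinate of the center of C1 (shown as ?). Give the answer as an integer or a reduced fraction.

1. [C1‖L1]  y_C1² − 3y_C1 − 4 = 0  ⇒  y_C1 = -1 or 4
2. [C1‖L2]  y_C1² − 13y_C1 + 36 = 0  ⇒  y_C1 = 4 or 9

4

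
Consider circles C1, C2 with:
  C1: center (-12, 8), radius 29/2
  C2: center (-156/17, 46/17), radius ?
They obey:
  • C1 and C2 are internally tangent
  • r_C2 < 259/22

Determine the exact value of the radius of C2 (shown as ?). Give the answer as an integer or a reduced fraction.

17/2

1. [int C1,C2]  r_C2² − 29r_C2 + 697/4 = 0  ⇒  r_C2 = 17/2 or 41/2
2. given r_C2 < 259/22: keep 17/2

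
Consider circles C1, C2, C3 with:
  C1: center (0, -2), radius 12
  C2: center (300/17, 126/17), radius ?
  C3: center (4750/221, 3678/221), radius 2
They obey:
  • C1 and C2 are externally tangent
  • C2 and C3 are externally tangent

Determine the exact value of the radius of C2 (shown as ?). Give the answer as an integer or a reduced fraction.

8

1. [ext C1·C2]  r_C2² + 24r_C2 − 256 = 0  ⇒  r_C2 = 8 (r>0 drops 1)
2. [ext C2·C3]  r_C2² + 4r_C2 − 96 = 0  ⇒  r_C2 = 8 (r>0 drops 1)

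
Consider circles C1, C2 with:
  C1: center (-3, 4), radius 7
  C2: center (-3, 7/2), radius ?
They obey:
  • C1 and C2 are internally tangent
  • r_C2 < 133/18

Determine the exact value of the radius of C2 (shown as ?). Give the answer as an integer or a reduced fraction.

13/2

1. [int C1,C2]  r_C2² − 14r_C2 + 195/4 = 0  ⇒  r_C2 = 13/2 or 15/2
2. given r_C2 < 133/18: keep 13/2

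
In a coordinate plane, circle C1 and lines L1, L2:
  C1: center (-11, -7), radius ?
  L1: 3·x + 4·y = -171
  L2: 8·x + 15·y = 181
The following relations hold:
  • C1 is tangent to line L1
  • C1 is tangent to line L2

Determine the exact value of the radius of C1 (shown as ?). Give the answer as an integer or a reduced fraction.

1. [C1‖L1]  r_C1² − 484 = 0  ⇒  r_C1 = 22 (r>0 drops 1)
2. [C1‖L2]  r_C1² − 484 = 0  ⇒  r_C1 = 22 (r>0 drops 1)

22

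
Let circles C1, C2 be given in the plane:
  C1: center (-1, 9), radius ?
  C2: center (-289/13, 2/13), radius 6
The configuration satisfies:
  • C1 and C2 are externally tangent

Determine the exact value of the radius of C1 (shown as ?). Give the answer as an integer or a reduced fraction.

1. [ext C1·C2]  r_C1² + 12r_C1 − 493 = 0  ⇒  r_C1 = 17 (r>0 drops 1)

17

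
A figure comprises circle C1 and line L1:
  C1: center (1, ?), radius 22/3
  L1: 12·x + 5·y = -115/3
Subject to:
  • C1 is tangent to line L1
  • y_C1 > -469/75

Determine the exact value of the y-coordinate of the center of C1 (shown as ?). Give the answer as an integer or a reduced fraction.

9

1. [C1‖L1]  y_C1² + (302/15)y_C1 − 1311/5 = 0  ⇒  y_C1 = -437/15 or 9
2. given y_C1 > -469/75: keep 9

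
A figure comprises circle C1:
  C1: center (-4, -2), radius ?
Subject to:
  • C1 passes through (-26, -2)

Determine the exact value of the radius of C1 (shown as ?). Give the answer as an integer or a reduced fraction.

22

1. [C1∋P]  r_C1² − 484 = 0  ⇒  r_C1 = 22 (r>0 drops 1)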